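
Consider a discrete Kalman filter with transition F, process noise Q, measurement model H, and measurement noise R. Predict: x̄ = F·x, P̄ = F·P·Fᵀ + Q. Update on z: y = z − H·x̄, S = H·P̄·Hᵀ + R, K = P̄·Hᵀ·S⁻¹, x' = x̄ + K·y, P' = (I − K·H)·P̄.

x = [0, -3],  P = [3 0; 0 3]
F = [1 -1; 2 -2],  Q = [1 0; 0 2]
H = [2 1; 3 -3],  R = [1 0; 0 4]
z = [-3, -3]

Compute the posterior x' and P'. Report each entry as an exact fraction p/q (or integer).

x' = [-4275/3571, -1320/3571]
P' = [522/3571 86/3571; 86/3571 1054/3571]

x̄ = F·x = [3, 6]
P̄ = F·P·Fᵀ + Q = [7 12; 12 26]
y = z − H·x̄ = [-15, 6]
S = H·P̄·Hᵀ + R = [103 -72; -72 85]
K = P̄·Hᵀ·S⁻¹ = [1130/3571 327/3571; 1226/3571 -726/3571]
x' = x̄ + K·y = [-4275/3571, -1320/3571]
P' = (I − K·H)·P̄ = [522/3571 86/3571; 86/3571 1054/3571]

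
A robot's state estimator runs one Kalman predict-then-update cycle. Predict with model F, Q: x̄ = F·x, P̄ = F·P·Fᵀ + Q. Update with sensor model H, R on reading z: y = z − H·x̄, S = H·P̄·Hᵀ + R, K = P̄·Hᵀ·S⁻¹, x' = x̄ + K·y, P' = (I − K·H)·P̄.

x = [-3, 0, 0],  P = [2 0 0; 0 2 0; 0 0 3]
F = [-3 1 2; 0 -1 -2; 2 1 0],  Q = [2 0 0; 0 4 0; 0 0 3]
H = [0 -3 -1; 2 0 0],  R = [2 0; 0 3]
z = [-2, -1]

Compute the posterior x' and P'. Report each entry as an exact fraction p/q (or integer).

x̄ = F·x = [9, 0, -6]
P̄ = F·P·Fᵀ + Q = [34 -14 -10; -14 18 -2; -10 -2 13]
y = z − H·x̄ = [-8, -19]
S = H·P̄·Hᵀ + R = [165 104; 104 139]
K = P̄·Hᵀ·S⁻¹ = [156/12119 5812/12119; -4316/12119 788/12119; 1107/12119 -2572/12119]
x' = x̄ + K·y = [-2605/12119, 19556/12119, -32702/12119]
P' = (I − K·H)·P̄ = [8718/12119 1182/12119 -3858/12119; 1182/12119 15774/12119 -38690/12119; -3858/12119 -38690/12119 113856/12119]

x' = [-2605/12119, 19556/12119, -32702/12119]
P' = [8718/12119 1182/12119 -3858/12119; 1182/12119 15774/12119 -38690/12119; -3858/12119 -38690/12119 113856/12119]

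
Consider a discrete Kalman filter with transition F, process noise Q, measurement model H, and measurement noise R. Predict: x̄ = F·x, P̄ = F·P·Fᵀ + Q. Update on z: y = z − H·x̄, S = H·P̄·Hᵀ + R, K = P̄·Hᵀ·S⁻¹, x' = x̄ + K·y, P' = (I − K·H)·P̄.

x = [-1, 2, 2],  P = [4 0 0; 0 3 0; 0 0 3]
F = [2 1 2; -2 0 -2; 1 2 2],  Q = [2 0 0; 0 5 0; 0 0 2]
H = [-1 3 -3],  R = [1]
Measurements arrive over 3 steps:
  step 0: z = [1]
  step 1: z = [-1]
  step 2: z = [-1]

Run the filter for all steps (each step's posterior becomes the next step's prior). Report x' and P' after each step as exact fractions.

step 0: x̄ = F·x = [4, -2, 7]
step 0: P̄ = F·P·Fᵀ + Q = [33 -28 26; -28 33 -20; 26 -20 30]
step 0: y = z − H·x̄ = [32]
step 0: S = H·P̄·Hᵀ + R = [1285]
step 0: K = P̄·Hᵀ·S⁻¹ = [-39/257; 187/1285; -176/1285]
step 0: x' = x̄ + K·y = [-220/257, 3414/1285, 3363/1285]
step 0: P' = (I − K·H)·P̄ = [876/257 97/257 -182/257; 97/257 7436/1285 7212/1285; -182/257 7212/1285 7574/1285]
step 1: x̄ = F·x = [1588/257, -4526/1285, 12454/1285]
step 1: P̄ = F·P·Fᵀ + Q = [16266/257 -11186/257 18833/257; -11186/257 46961/1285 -64384/1285; 18833/257 -64384/1285 122986/1285]
step 1: y = z − H·x̄ = [11519/257]
step 1: S = H·P̄·Hᵀ + R = [734324/257]
step 1: K = P̄·Hᵀ·S⁻¹ = [-106323/734324; 77993/734324; -131255/734324]
step 1: x' = x̄ + K·y = [-228125/734324, 4546523/3671620, 6169803/3671620]
step 1: P' = (I − K·H)·P̄ = [2490015/734324 304675/734324 -489889/734324; 304675/734324 15836767/3671620 15198987/3671620; -489889/734324 15198987/3671620 16234227/3671620]
step 2: x̄ = F·x = [14604879/3671620, -2514589/917905, 20292027/3671620]
step 2: P̄ = F·P·Fᵀ + Q = [185211103/3671620 -32146593/917905 205624719/3671620; -32146593/917905 28374937/917905 -35507459/917905; 205624719/3671620 -35507459/917905 265964907/3671620]
step 2: y = z − H·x̄ = [25496102/917905]
step 2: S = H·P̄·Hᵀ + R = [2041467053/917905]
step 2: K = P̄·Hᵀ·S⁻¹ = [-296961094/2041467053; 223793781/2041467053; -357402237/2041467053]
step 2: x' = x̄ + K·y = [-512059613/8165868212, 623614069/2041467053, 5421093687/8165868212]
step 2: P' = (I − K·H)·P̄ = [27626823283/8165868212 906232737/2041467053 -5188062021/8165868212; 906232737/2041467053 8544285740/2041467053 8167610234/2041467053; -5188062021/8165868212 8167610234/2041467053 34876331259/8165868212]

step 0: x' = [-220/257, 3414/1285, 3363/1285], P' = [876/257 97/257 -182/257; 97/257 7436/1285 7212/1285; -182/257 7212/1285 7574/1285]
step 1: x' = [-228125/734324, 4546523/3671620, 6169803/3671620], P' = [2490015/734324 304675/734324 -489889/734324; 304675/734324 15836767/3671620 15198987/3671620; -489889/734324 15198987/3671620 16234227/3671620]
step 2: x' = [-512059613/8165868212, 623614069/2041467053, 5421093687/8165868212], P' = [27626823283/8165868212 906232737/2041467053 -5188062021/8165868212; 906232737/2041467053 8544285740/2041467053 8167610234/2041467053; -5188062021/8165868212 8167610234/2041467053 34876331259/8165868212]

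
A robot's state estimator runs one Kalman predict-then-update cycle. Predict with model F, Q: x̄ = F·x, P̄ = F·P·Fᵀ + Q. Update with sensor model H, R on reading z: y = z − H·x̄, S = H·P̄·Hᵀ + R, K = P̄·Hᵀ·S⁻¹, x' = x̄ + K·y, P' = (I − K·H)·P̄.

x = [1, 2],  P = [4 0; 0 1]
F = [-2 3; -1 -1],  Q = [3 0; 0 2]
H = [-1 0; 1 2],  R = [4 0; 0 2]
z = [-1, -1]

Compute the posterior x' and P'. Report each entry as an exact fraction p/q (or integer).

x̄ = F·x = [4, -3]
P̄ = F·P·Fᵀ + Q = [28 5; 5 7]
y = z − H·x̄ = [3, 1]
S = H·P̄·Hᵀ + R = [32 -38; -38 78]
K = P̄·Hᵀ·S⁻¹ = [-185/263 38/263; 83/263 209/526]
x' = x̄ + K·y = [535/263, -871/526]
P' = (I − K·H)·P̄ = [740/263 -332/263; -332/263 541/526]

x' = [535/263, -871/526]
P' = [740/263 -332/263; -332/263 541/526]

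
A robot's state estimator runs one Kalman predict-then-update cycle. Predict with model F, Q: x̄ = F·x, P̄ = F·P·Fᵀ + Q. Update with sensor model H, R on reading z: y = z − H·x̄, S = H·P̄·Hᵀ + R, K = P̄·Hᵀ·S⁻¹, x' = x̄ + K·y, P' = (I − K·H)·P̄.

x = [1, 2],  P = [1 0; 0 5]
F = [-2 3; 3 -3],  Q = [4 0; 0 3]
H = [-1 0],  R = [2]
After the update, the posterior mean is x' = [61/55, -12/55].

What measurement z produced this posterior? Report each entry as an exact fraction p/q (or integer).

x̄ = F·x = [4, -3]
P̄ = F·P·Fᵀ + Q = [53 -51; -51 57]
S = H·P̄·Hᵀ + R = [55]
K = P̄·Hᵀ·S⁻¹ = [-53/55; 51/55]
x' − x̄ = [-159/55, 153/55] = K·y
y = (KᵀK)⁻¹·Kᵀ·(x' − x̄) = [3]
z = y + H·x̄ = [3] + [-4] = [-1]

z = [-1]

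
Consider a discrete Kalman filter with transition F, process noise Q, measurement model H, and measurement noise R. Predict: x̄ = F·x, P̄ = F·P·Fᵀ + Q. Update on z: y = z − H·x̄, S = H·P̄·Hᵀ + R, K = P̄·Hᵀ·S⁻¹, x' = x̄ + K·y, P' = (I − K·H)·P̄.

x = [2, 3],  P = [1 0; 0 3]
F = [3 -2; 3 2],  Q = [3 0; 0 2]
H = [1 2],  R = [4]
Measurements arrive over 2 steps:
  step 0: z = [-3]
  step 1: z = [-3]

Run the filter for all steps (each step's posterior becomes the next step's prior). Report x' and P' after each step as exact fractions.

step 0: x̄ = F·x = [0, 12]
step 0: P̄ = F·P·Fᵀ + Q = [24 -3; -3 23]
step 0: y = z − H·x̄ = [-27]
step 0: S = H·P̄·Hᵀ + R = [108]
step 0: K = P̄·Hᵀ·S⁻¹ = [1/6; 43/108]
step 0: x' = x̄ + K·y = [-9/2, 5/4]
step 0: P' = (I − K·H)·P̄ = [21 -61/6; -61/6 635/108]
step 1: x̄ = F·x = [-16, -11]
step 1: P̄ = F·P·Fᵀ + Q = [9113/27 4468/27; 4468/27 2498/27]
step 1: y = z − H·x̄ = [35]
step 1: S = H·P̄·Hᵀ + R = [37085/27]
step 1: K = P̄·Hᵀ·S⁻¹ = [18049/37085; 9464/37085]
step 1: x' = x̄ + K·y = [7671/7417, -15339/7417]
step 1: P' = (I − K·H)·P̄ = [451452/37085 -189628/37085; -189628/37085 113742/37085]

step 0: x' = [-9/2, 5/4], P' = [21 -61/6; -61/6 635/108]
step 1: x' = [7671/7417, -15339/7417], P' = [451452/37085 -189628/37085; -189628/37085 113742/37085]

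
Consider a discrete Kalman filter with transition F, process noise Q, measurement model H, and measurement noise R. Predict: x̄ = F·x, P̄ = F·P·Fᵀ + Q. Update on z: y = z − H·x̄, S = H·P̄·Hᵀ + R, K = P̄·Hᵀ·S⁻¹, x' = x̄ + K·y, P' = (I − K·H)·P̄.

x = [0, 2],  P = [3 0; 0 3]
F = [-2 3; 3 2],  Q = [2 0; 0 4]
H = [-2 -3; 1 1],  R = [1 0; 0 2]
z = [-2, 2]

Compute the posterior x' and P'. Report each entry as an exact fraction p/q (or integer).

x̄ = F·x = [6, 4]
P̄ = F·P·Fᵀ + Q = [41 0; 0 43]
y = z − H·x̄ = [22, -8]
S = H·P̄·Hᵀ + R = [552 -211; -211 86]
K = P̄·Hᵀ·S⁻¹ = [123/227 410/227; -2021/2951 -3483/2951]
x' = x̄ + K·y = [788/227, -4794/2951]
P' = (I − K·H)·P̄ = [2583/227 -1763/227; -1763/227 15953/2951]

x' = [788/227, -4794/2951]
P' = [2583/227 -1763/227; -1763/227 15953/2951]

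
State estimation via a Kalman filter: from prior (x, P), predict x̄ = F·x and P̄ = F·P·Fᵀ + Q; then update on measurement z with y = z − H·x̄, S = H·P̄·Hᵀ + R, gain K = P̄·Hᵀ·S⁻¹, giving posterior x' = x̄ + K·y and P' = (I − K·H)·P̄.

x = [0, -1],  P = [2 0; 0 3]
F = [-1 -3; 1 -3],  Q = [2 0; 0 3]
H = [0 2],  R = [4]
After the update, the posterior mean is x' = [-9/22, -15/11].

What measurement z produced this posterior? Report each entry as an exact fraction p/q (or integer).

z = [-3]

x̄ = F·x = [3, 3]
P̄ = F·P·Fᵀ + Q = [31 25; 25 32]
S = H·P̄·Hᵀ + R = [132]
K = P̄·Hᵀ·S⁻¹ = [25/66; 16/33]
x' − x̄ = [-75/22, -48/11] = K·y
y = (KᵀK)⁻¹·Kᵀ·(x' − x̄) = [-9]
z = y + H·x̄ = [-9] + [6] = [-3]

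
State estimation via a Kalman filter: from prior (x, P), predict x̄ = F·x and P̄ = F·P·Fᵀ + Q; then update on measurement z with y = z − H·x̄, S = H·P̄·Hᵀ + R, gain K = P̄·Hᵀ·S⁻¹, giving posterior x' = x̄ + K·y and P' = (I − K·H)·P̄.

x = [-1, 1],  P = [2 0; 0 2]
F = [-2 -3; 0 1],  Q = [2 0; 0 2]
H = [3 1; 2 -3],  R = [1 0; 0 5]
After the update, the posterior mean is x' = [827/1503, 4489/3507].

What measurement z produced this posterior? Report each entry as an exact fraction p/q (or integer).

x̄ = F·x = [-1, 1]
P̄ = F·P·Fᵀ + Q = [28 -6; -6 4]
S = H·P̄·Hᵀ + R = [221 198; 198 225]
K = P̄·Hᵀ·S⁻¹ = [46/167 130/1503; 178/1169 -844/3507]
x' − x̄ = [2330/1503, 982/3507] = K·y
y = (KᵀK)⁻¹·Kᵀ·(x' − x̄) = [5, 2]
z = y + H·x̄ = [5, 2] + [-2, -5] = [3, -3]

z = [3, -3]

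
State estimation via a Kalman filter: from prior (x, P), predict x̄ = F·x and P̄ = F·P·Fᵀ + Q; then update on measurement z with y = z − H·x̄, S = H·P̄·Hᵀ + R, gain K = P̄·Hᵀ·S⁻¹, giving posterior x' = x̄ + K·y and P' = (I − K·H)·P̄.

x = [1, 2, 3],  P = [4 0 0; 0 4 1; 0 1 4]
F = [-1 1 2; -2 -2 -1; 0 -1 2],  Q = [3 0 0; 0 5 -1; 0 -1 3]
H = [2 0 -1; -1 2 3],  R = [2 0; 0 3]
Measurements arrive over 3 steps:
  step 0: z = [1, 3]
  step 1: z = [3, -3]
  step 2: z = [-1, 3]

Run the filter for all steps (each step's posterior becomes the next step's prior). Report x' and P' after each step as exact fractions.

step 0: x̄ = F·x = [7, -9, 4]
step 0: P̄ = F·P·Fᵀ + Q = [31 -13 12; -13 45 -4; 12 -4 19]
step 0: y = z − H·x̄ = [-9, 16]
step 0: S = H·P̄·Hᵀ + R = [97 -79; -79 317]
step 0: K = P̄·Hᵀ·S⁻¹ = [14191/24508 1913/24508; 215/24508 7089/24508; 1127/6127 996/6127]
step 0: x' = x̄ + K·y = [74445/24508, -109083/24508, 30301/6127]
step 0: P' = (I − K·H)·P̄ = [90371/24508 -180485/24508 38090/6127; -180485/24508 462491/24508 -90350/6127; 38090/6127 -90350/6127 73926/6127]
step 1: x̄ = F·x = [14720/6127, -12982/6127, 351491/24508]
step 1: P̄ = F·P·Fᵀ + Q = [28783/6127 3568/6127 58780/6127; 3568/6127 87413/6127 105714/6127; 58780/6127 105714/6127 3164431/24508]
step 1: y = z − H·x̄ = [307255/24508, -87751/2228]
step 1: S = H·P̄·Hᵀ + R = [2733495/24508 -806031/2228; -806031/2228 3061237/2228]
step 1: K = P̄·Hᵀ·S⁻¹ = [217183145/548173398 22419281/182724466; 82490951/274086699 12540471/91362233; -23229947/274086699 25374728/91362233]
step 1: x' = x̄ + K·y = [695399137/274086699, -1028296870/274086699, 641496025/274086699]
step 1: P' = (I − K·H)·P̄ = [920094295/548173398 -773899769/274086699 702911150/274086699; -773899769/274086699 2238654395/274086699 -1712781440/274086699; 702911150/274086699 -1712781440/274086699 1452282194/274086699]
step 2: x̄ = F·x = [-146901319/91362233, 24299441/274086699, 770429640/91362233]
step 2: P̄ = F·P·Fᵀ + Q = [810079729/182724466 -2201711/91362233 463584104/91362233; -2201711/91362233 3386842547/274086699 692519295/91362233; 463584104/91362233 692519295/91362233 5240389676/91362233]
step 2: y = z − H·x̄ = [972870045/91362233, -6600909502/274086699]
step 2: S = H·P̄·Hᵀ + R = [5188937184/91362233 -14680005463/91362233; -14680005463/91362233 347375744821/548173398]
step 2: K = P̄·Hᵀ·S⁻¹ = [1131747222854/2788326970725 111408272599/929442323575; 61279900571/223066157658 5375082325/37177692943; -177456780196/2788326970725 252176556124/929442323575]
step 2: x' = x̄ + K·y = [-481182015071/2788326970725, -104383285463/223066157658, 3403733937004/2788326970725]
step 2: P' = (I − K·H)·P̄ = [4479534632533/2788326970725 -292090307443/111533078829 6695574819358/2788326970725; -292090307443/111533078829 1692666979853/223066157658 -645460515457/111533078829; 6695574819358/2788326970725 -645460515457/111533078829 13746063199108/2788326970725]

step 0: x' = [74445/24508, -109083/24508, 30301/6127], P' = [90371/24508 -180485/24508 38090/6127; -180485/24508 462491/24508 -90350/6127; 38090/6127 -90350/6127 73926/6127]
step 1: x' = [695399137/274086699, -1028296870/274086699, 641496025/274086699], P' = [920094295/548173398 -773899769/274086699 702911150/274086699; -773899769/274086699 2238654395/274086699 -1712781440/274086699; 702911150/274086699 -1712781440/274086699 1452282194/274086699]
step 2: x' = [-481182015071/2788326970725, -104383285463/223066157658, 3403733937004/2788326970725], P' = [4479534632533/2788326970725 -292090307443/111533078829 6695574819358/2788326970725; -292090307443/111533078829 1692666979853/223066157658 -645460515457/111533078829; 6695574819358/2788326970725 -645460515457/111533078829 13746063199108/2788326970725]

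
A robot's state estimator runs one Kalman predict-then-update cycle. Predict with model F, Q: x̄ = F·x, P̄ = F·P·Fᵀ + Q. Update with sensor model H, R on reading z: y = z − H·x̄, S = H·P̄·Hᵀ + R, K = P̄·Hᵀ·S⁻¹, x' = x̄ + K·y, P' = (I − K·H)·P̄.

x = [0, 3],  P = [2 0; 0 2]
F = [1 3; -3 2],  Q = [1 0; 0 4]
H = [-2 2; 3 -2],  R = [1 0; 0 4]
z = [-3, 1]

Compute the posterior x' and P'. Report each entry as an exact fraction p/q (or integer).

x' = [1959/3241, -1962/3241]
P' = [11964/3241 13092/3241; 13092/3241 14970/3241]

x̄ = F·x = [9, 6]
P̄ = F·P·Fᵀ + Q = [21 6; 6 30]
y = z − H·x̄ = [3, -14]
S = H·P̄·Hᵀ + R = [157 -186; -186 241]
K = P̄·Hᵀ·S⁻¹ = [2256/3241 2427/3241; 3756/3241 2334/3241]
x' = x̄ + K·y = [1959/3241, -1962/3241]
P' = (I − K·H)·P̄ = [11964/3241 13092/3241; 13092/3241 14970/3241]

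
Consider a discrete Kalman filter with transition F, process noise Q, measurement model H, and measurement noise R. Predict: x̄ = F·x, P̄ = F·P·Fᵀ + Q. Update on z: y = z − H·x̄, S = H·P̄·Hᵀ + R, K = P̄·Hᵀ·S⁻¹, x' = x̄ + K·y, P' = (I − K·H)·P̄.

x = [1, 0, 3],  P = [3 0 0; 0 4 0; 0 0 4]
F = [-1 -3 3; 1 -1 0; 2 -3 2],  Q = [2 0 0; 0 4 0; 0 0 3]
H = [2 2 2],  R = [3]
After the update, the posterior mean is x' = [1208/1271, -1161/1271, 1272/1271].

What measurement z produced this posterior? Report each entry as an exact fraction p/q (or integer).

x̄ = F·x = [8, 1, 8]
P̄ = F·P·Fᵀ + Q = [77 9 54; 9 11 18; 54 18 67]
S = H·P̄·Hᵀ + R = [1271]
K = P̄·Hᵀ·S⁻¹ = [280/1271; 76/1271; 278/1271]
x' − x̄ = [-8960/1271, -2432/1271, -8896/1271] = K·y
y = (KᵀK)⁻¹·Kᵀ·(x' − x̄) = [-32]
z = y + H·x̄ = [-32] + [34] = [2]

z = [2]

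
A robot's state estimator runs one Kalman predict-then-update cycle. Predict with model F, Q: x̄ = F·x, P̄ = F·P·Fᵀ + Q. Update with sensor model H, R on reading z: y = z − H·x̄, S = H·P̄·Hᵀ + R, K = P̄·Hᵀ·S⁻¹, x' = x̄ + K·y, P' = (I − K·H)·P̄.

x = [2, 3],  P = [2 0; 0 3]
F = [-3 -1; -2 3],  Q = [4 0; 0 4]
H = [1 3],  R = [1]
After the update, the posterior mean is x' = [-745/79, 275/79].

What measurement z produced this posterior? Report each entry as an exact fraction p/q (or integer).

z = [1]

x̄ = F·x = [-9, 5]
P̄ = F·P·Fᵀ + Q = [25 3; 3 39]
S = H·P̄·Hᵀ + R = [395]
K = P̄·Hᵀ·S⁻¹ = [34/395; 24/79]
x' − x̄ = [-34/79, -120/79] = K·y
y = (KᵀK)⁻¹·Kᵀ·(x' − x̄) = [-5]
z = y + H·x̄ = [-5] + [6] = [1]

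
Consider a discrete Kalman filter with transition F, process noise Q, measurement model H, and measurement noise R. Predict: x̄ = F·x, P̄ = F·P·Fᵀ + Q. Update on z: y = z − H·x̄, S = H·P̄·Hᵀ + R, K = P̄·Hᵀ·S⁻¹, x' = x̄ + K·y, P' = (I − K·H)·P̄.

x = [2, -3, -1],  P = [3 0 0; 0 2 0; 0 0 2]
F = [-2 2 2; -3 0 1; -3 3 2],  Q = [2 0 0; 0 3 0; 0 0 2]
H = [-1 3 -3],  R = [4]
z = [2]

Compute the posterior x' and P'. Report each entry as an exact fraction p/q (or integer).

x̄ = F·x = [-12, -7, -17]
P̄ = F·P·Fᵀ + Q = [30 22 38; 22 32 31; 38 31 55]
y = z − H·x̄ = [-40]
S = H·P̄·Hᵀ + R = [355]
K = P̄·Hᵀ·S⁻¹ = [-78/355; -19/355; -22/71]
x' = x̄ + K·y = [-228/71, -345/71, -327/71]
P' = (I − K·H)·P̄ = [4566/355 6328/355 982/71; 6328/355 10999/355 1783/71; 982/71 1783/71 1485/71]

x' = [-228/71, -345/71, -327/71]
P' = [4566/355 6328/355 982/71; 6328/355 10999/355 1783/71; 982/71 1783/71 1485/71]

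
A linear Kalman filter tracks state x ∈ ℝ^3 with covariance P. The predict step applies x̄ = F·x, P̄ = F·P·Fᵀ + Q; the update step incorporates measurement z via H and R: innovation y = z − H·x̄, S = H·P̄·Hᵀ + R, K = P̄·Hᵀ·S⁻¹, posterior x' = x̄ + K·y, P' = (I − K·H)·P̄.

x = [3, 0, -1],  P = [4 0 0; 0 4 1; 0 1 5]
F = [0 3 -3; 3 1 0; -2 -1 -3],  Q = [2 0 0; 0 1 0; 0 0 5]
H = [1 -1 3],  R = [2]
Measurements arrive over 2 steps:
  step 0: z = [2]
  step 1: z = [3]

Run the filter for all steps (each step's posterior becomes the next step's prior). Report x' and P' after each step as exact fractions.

step 0: x' = [335/66, 469/66, 4/3], P' = [54161/1122 27223/1122 -404/51; 27223/1122 30377/1122 44/51; -404/51 44/51 158/51]
step 1: x' = [-3950653/1783750, -2888131/356750, -869883/891875], P' = [40346519/1783750 282194/178375 -12831757/1783750; 282194/178375 2627401/71350 4090061/356750; -12831757/1783750 4090061/356750 5714998/891875]

step 0: x̄ = F·x = [3, 9, -3]
step 0: P̄ = F·P·Fᵀ + Q = [65 9 27; 9 41 -31; 27 -31 76]
step 0: y = z − H·x̄ = [17]
step 0: S = H·P̄·Hᵀ + R = [1122]
step 0: K = P̄·Hᵀ·S⁻¹ = [137/1122; -125/1122; 13/51]
step 0: x' = x̄ + K·y = [335/66, 469/66, 4/3]
step 0: P' = (I − K·H)·P̄ = [54161/1122 27223/1122 -404/51; 27223/1122 30377/1122 44/51; -404/51 44/51 158/51]
step 1: x̄ = F·x = [381/22, 67/3, -1403/66]
step 1: P̄ = F·P·Fᵀ + Q = [96499/374 6261/17 -94107/374; 6261/17 31013/51 -18835/51; -94107/374 -18835/51 291959/1122]
step 1: y = z − H·x̄ = [2369/33]
step 1: S = H·P̄·Hᵀ + R = [1783750/561]
step 1: K = P̄·Hᵀ·S⁻¹ = [-242673/891875; -151217/356750; 503963/1783750]
step 1: x' = x̄ + K·y = [-3950653/1783750, -2888131/356750, -869883/891875]
step 1: P' = (I − K·H)·P̄ = [40346519/1783750 282194/178375 -12831757/1783750; 282194/178375 2627401/71350 4090061/356750; -12831757/1783750 4090061/356750 5714998/891875]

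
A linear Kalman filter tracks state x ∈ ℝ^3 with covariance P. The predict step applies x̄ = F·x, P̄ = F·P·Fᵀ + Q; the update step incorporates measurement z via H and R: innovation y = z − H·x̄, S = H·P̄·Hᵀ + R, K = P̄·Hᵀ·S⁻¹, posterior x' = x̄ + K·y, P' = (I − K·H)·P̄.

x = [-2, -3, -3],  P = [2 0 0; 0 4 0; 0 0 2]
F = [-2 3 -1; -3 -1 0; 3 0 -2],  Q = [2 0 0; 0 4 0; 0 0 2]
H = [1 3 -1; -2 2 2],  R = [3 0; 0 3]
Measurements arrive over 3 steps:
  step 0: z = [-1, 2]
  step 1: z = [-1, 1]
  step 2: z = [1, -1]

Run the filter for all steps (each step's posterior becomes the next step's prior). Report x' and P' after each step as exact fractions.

step 0: x̄ = F·x = [-2, 9, 0]
step 0: P̄ = F·P·Fᵀ + Q = [48 0 -8; 0 26 -18; -8 -18 28]
step 0: y = z − H·x̄ = [-26, -20]
step 0: S = H·P̄·Hᵀ + R = [437 -100; -100 331]
step 0: K = P̄·Hᵀ·S⁻¹ = [7336/134647 -43344/134647; 33376/134647 16592/134647; -26190/134647 6732/134647]
step 0: x' = x̄ + K·y = [406850/134647, 12207/134647, 546300/134647]
step 0: P' = (I − K·H)·P̄ = [1197712/134647 -10752/134647 1143448/134647; -10752/134647 31254/134647 -17118/134647; 1143448/134647 -17118/134647 1170664/134647]
step 1: x̄ = F·x = [-1323379/134647, -1232757/134647, 127950/134647]
step 1: P̄ = F·P·Fᵀ + Q = [11317616/134647 10581000/134647 -3695556/134647; 10581000/134647 11284738/134647 -3920700/134647; -3695556/134647 -3920700/134647 2009982/134647]
step 1: y = z − H·x̄ = [5014953/134647, -302497/134647]
step 1: S = H·P̄·Hᵀ + R = [209695493/134647 -31735792/134647; -31735792/134647 12404133/134647]
step 1: K = P̄·Hᵀ·S⁻¹ = [2218042724/11837844815 -2784828744/11837844815; 2938257182/11837844815 1377292948/11837844815; -767818146/11837844815 1442257476/11837844815]
step 1: x' = x̄ + K·y = [-5496108907/2367568963, -407868539/2367568963, -4117727436/2367568963]
step 1: P' = (I − K·H)·P̄ = [41466314208/11837844815 619221264/11837844815 36669849828/11837844815; 619221264/11837844815 2720177742/11837844815 -35017056/11837844815; 36669849828/11837844815 -35017056/11837844815 38868253098/11837844815]
step 2: x̄ = F·x = [13886339633/2367568963, 16896195260/2367568963, -8252871849/2367568963]
step 2: P̄ = F·P·Fᵀ + Q = [392349645718/11837844815 346277335602/11837844815 -128608435512/11837844815; 346277335602/11837844815 426983712458/11837844815 -155105426808/11837844815; -128608435512/11837844815 -155105426808/11837844815 112307331958/11837844815]
step 2: y = z − H·x̄ = [-70460228299/2367568963, 8118463481/2367568963]
step 2: S = H·P̄·Hᵀ + R = [7648537369727/11837844815 -967376472292/11837844815; -967376472292/11837844815 779881679797/11837844815]
step 2: K = P̄·Hᵀ·S⁻¹ = [74210098269676/424835517895637 -98261145226440/424835517895637; 105261202036952/424835517895637 49510705869088/424835517895637; -32502168475714/424835517895637 53173101797700/424835517895637]
step 2: x' = x̄ + K·y = [-53717419691661/424835517895637, 68984852085100/424835517895637, -331276090464929/424835517895637]
step 2: P' = (I − K·H)·P̄ = [1402555047155906/424835517895637 18809644242342/424835517895637 1236353685073904/424835517895637; 18809644242342/424835517895637 97512416228622/424835517895637 -4436713182648/424835517895637; 1236353685073904/424835517895637 -4436713182648/424835517895637 1320550050953102/424835517895637]

step 0: x' = [406850/134647, 12207/134647, 546300/134647], P' = [1197712/134647 -10752/134647 1143448/134647; -10752/134647 31254/134647 -17118/134647; 1143448/134647 -17118/134647 1170664/134647]
step 1: x' = [-5496108907/2367568963, -407868539/2367568963, -4117727436/2367568963], P' = [41466314208/11837844815 619221264/11837844815 36669849828/11837844815; 619221264/11837844815 2720177742/11837844815 -35017056/11837844815; 36669849828/11837844815 -35017056/11837844815 38868253098/11837844815]
step 2: x' = [-53717419691661/424835517895637, 68984852085100/424835517895637, -331276090464929/424835517895637], P' = [1402555047155906/424835517895637 18809644242342/424835517895637 1236353685073904/424835517895637; 18809644242342/424835517895637 97512416228622/424835517895637 -4436713182648/424835517895637; 1236353685073904/424835517895637 -4436713182648/424835517895637 1320550050953102/424835517895637]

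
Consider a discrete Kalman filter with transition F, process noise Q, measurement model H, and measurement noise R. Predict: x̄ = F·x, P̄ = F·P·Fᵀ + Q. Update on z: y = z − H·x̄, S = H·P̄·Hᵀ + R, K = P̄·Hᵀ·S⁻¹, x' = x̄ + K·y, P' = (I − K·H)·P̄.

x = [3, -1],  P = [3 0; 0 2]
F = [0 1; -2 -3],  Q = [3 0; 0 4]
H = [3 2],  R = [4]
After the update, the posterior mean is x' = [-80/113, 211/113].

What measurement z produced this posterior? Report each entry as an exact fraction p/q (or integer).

z = [2]

x̄ = F·x = [-1, -3]
P̄ = F·P·Fᵀ + Q = [5 -6; -6 34]
S = H·P̄·Hᵀ + R = [113]
K = P̄·Hᵀ·S⁻¹ = [3/113; 50/113]
x' − x̄ = [33/113, 550/113] = K·y
y = (KᵀK)⁻¹·Kᵀ·(x' − x̄) = [11]
z = y + H·x̄ = [11] + [-9] = [2]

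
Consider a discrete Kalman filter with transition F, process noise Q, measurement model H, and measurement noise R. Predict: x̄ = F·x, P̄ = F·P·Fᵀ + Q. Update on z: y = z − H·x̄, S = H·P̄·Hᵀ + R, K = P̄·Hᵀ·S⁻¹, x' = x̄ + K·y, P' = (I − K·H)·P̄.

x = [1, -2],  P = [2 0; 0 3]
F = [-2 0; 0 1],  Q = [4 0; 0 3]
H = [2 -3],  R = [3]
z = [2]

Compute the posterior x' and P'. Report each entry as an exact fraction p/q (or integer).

x' = [-2, -2]
P' = [228/35 144/35; 144/35 102/35]

x̄ = F·x = [-2, -2]
P̄ = F·P·Fᵀ + Q = [12 0; 0 6]
y = z − H·x̄ = [0]
S = H·P̄·Hᵀ + R = [105]
K = P̄·Hᵀ·S⁻¹ = [8/35; -6/35]
x' = x̄ + K·y = [-2, -2]
P' = (I − K·H)·P̄ = [228/35 144/35; 144/35 102/35]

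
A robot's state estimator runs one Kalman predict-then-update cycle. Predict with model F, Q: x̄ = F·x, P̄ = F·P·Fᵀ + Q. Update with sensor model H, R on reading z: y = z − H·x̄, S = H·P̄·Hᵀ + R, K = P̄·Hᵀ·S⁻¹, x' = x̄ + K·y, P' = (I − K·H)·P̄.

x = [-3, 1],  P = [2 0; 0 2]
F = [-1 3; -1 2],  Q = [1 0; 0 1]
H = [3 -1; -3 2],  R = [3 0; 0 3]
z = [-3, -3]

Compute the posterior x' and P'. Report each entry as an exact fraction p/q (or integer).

x' = [-10/17, -18/17]
P' = [14/17 21/17; 21/17 39/17]

x̄ = F·x = [6, 5]
P̄ = F·P·Fᵀ + Q = [21 14; 14 11]
y = z − H·x̄ = [-16, 5]
S = H·P̄·Hᵀ + R = [119 -85; -85 68]
K = P̄·Hᵀ·S⁻¹ = [7/17 0; 8/17 5/17]
x' = x̄ + K·y = [-10/17, -18/17]
P' = (I − K·H)·P̄ = [14/17 21/17; 21/17 39/17]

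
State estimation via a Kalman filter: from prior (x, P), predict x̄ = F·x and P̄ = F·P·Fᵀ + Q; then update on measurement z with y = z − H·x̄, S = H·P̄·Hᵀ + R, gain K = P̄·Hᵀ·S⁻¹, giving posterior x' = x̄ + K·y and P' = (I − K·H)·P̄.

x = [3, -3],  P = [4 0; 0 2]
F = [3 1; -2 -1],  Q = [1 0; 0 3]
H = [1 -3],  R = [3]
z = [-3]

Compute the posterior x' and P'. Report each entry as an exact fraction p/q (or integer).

x' = [24/43, 49/43]
P' = [156/43 39/43; 39/43 206/387]

x̄ = F·x = [6, -3]
P̄ = F·P·Fᵀ + Q = [39 -26; -26 21]
y = z − H·x̄ = [-18]
S = H·P̄·Hᵀ + R = [387]
K = P̄·Hᵀ·S⁻¹ = [13/43; -89/387]
x' = x̄ + K·y = [24/43, 49/43]
P' = (I − K·H)·P̄ = [156/43 39/43; 39/43 206/387]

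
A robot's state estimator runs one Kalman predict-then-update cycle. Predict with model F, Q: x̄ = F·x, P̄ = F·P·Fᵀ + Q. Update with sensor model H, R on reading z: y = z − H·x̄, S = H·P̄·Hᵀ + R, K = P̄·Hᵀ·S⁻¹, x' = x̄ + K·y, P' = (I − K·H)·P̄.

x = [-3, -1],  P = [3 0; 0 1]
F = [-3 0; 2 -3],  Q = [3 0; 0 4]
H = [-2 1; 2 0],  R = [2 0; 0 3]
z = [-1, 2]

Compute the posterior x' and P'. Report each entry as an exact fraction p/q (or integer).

x̄ = F·x = [9, -3]
P̄ = F·P·Fᵀ + Q = [30 -18; -18 25]
y = z − H·x̄ = [20, -16]
S = H·P̄·Hᵀ + R = [219 -156; -156 123]
K = P̄·Hᵀ·S⁻¹ = [-26/289 108/289; 37/51 32/51]
x' = x̄ + K·y = [353/289, 25/17]
P' = (I − K·H)·P̄ = [162/289 16/17; 16/17 10/3]

x' = [353/289, 25/17]
P' = [162/289 16/17; 16/17 10/3]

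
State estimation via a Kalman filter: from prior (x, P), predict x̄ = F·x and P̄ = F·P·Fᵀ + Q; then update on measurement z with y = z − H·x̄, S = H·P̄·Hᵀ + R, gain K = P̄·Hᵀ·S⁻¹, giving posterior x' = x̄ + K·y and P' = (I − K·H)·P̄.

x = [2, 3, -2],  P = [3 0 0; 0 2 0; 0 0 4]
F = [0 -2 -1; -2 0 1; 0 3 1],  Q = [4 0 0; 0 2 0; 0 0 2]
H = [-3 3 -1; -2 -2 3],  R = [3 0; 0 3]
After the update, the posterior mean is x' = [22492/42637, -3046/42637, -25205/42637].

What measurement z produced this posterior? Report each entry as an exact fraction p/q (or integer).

x̄ = F·x = [-4, -6, 7]
P̄ = F·P·Fᵀ + Q = [16 -4 -16; -4 18 4; -16 4 24]
S = H·P̄·Hᵀ + R = [285 72; 72 467]
K = P̄·Hᵀ·S⁻¹ = [-15364/127911 -5784/42637; 30106/127911 -3008/42637; 3300/42637 8256/42637]
x' − x̄ = [193040/42637, 252776/42637, -323664/42637] = K·y
y = (KᵀK)⁻¹·Kᵀ·(x' − x̄) = [12, -44]
z = y + H·x̄ = [12, -44] + [-13, 41] = [-1, -3]

z = [-1, -3]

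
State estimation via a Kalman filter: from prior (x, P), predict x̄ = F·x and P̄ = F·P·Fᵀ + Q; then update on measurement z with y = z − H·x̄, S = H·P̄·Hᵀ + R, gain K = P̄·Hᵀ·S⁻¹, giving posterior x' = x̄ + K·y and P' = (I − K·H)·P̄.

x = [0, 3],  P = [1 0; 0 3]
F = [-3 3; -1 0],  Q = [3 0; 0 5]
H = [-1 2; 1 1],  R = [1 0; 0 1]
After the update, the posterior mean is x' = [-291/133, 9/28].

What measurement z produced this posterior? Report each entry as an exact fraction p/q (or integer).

x̄ = F·x = [9, 0]
P̄ = F·P·Fᵀ + Q = [39 3; 3 6]
S = H·P̄·Hᵀ + R = [52 -24; -24 52]
K = P̄·Hᵀ·S⁻¹ = [-177/532 87/133; 9/28 9/28]
x' − x̄ = [-1488/133, 9/28] = K·y
y = (KᵀK)⁻¹·Kᵀ·(x' − x̄) = [12, -11]
z = y + H·x̄ = [12, -11] + [-9, 9] = [3, -2]

z = [3, -2]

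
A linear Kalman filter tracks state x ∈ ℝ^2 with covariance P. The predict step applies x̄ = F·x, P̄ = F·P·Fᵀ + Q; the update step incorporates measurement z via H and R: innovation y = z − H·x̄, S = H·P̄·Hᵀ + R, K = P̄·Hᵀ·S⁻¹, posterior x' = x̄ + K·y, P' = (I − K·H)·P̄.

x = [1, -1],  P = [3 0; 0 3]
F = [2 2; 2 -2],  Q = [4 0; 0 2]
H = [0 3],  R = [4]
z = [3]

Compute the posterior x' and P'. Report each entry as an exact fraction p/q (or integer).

x' = [0, 125/119]
P' = [28 0; 0 52/119]

x̄ = F·x = [0, 4]
P̄ = F·P·Fᵀ + Q = [28 0; 0 26]
y = z − H·x̄ = [-9]
S = H·P̄·Hᵀ + R = [238]
K = P̄·Hᵀ·S⁻¹ = [0; 39/119]
x' = x̄ + K·y = [0, 125/119]
P' = (I − K·H)·P̄ = [28 0; 0 52/119]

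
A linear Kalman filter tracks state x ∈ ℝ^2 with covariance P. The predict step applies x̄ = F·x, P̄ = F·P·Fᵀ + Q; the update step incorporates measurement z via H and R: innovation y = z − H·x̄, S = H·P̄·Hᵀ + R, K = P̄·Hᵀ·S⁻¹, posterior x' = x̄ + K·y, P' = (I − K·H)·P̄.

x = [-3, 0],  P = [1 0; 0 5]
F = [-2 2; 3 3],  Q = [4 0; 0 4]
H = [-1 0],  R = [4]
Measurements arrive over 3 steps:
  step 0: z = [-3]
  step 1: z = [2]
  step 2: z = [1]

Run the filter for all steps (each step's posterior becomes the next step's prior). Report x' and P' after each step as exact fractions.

step 0: x' = [27/8, -45/4], P' = [7/2 3; 3 40]
step 1: x' = [-425/158, 2235/158], P' = [308/79 438/79; 438/79 11530/79]
step 2: x' = [-8381/11120, -201453/11120], P' = [11041/2780 16833/2780; 16833/2780 451049/2780]

step 0: x̄ = F·x = [6, -9]
step 0: P̄ = F·P·Fᵀ + Q = [28 24; 24 58]
step 0: y = z − H·x̄ = [3]
step 0: S = H·P̄·Hᵀ + R = [32]
step 0: K = P̄·Hᵀ·S⁻¹ = [-7/8; -3/4]
step 0: x' = x̄ + K·y = [27/8, -45/4]
step 0: P' = (I − K·H)·P̄ = [7/2 3; 3 40]
step 1: x̄ = F·x = [-117/4, -189/8]
step 1: P̄ = F·P·Fᵀ + Q = [154 219; 219 899/2]
step 1: y = z − H·x̄ = [-109/4]
step 1: S = H·P̄·Hᵀ + R = [158]
step 1: K = P̄·Hᵀ·S⁻¹ = [-77/79; -219/158]
step 1: x' = x̄ + K·y = [-425/158, 2235/158]
step 1: P' = (I − K·H)·P̄ = [308/79 438/79; 438/79 11530/79]
step 2: x̄ = F·x = [2660/79, 2715/79]
step 2: P̄ = F·P·Fᵀ + Q = [44164/79 67332/79; 67332/79 114742/79]
step 2: y = z − H·x̄ = [2739/79]
step 2: S = H·P̄·Hᵀ + R = [44480/79]
step 2: K = P̄·Hᵀ·S⁻¹ = [-11041/11120; -16833/11120]
step 2: x' = x̄ + K·y = [-8381/11120, -201453/11120]
step 2: P' = (I − K·H)·P̄ = [11041/2780 16833/2780; 16833/2780 451049/2780]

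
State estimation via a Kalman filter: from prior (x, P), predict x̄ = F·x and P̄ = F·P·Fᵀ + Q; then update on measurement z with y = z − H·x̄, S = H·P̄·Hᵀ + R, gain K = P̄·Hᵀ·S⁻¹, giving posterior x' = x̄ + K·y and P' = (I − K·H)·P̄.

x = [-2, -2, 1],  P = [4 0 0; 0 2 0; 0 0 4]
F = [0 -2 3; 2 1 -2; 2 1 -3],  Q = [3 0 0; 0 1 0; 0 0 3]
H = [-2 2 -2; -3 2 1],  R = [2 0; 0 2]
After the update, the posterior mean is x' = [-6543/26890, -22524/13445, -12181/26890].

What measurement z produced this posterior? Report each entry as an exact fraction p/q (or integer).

z = [-2, -3]

x̄ = F·x = [7, -8, -9]
P̄ = F·P·Fᵀ + Q = [47 -28 -40; -28 35 42; -40 42 57]
S = H·P̄·Hᵀ + R = [126 344; 344 1366]
K = P̄·Hᵀ·S⁻¹ = [-3523/13445 -2891/26890; -2513/13445 2562/13445; -5371/13445 7843/26890]
x' − x̄ = [-194773/26890, 85036/13445, 229829/26890] = K·y
y = (KᵀK)⁻¹·Kᵀ·(x' − x̄) = [10, 43]
z = y + H·x̄ = [10, 43] + [-12, -46] = [-2, -3]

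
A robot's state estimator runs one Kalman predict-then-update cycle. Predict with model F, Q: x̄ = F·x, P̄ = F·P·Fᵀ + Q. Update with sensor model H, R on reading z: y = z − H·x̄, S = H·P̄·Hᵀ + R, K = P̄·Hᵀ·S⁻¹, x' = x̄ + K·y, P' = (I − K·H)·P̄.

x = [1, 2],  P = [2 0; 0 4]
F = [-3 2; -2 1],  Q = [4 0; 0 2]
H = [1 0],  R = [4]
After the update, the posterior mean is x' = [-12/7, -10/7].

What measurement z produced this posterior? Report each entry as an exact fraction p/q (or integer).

z = [-2]

x̄ = F·x = [1, 0]
P̄ = F·P·Fᵀ + Q = [38 20; 20 14]
S = H·P̄·Hᵀ + R = [42]
K = P̄·Hᵀ·S⁻¹ = [19/21; 10/21]
x' − x̄ = [-19/7, -10/7] = K·y
y = (KᵀK)⁻¹·Kᵀ·(x' − x̄) = [-3]
z = y + H·x̄ = [-3] + [1] = [-2]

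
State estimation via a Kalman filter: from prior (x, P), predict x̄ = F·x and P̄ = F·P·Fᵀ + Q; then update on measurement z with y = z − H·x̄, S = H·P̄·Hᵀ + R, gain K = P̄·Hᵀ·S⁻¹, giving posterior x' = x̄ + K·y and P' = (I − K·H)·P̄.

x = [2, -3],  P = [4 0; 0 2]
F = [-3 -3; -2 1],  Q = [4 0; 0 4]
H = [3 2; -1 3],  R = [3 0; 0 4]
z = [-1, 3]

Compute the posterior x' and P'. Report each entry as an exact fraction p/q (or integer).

x̄ = F·x = [3, -7]
P̄ = F·P·Fᵀ + Q = [58 18; 18 22]
y = z − H·x̄ = [4, 27]
S = H·P̄·Hᵀ + R = [829 84; 84 152]
K = P̄·Hᵀ·S⁻¹ = [4032/14869 -5239/29738; 1358/14869 3945/14869]
x' = x̄ + K·y = [-19983/29738, 7864/14869]
P' = (I − K·H)·P̄ = [5204/14869 -1758/14869; -1758/14869 4674/14869]

x' = [-19983/29738, 7864/14869]
P' = [5204/14869 -1758/14869; -1758/14869 4674/14869]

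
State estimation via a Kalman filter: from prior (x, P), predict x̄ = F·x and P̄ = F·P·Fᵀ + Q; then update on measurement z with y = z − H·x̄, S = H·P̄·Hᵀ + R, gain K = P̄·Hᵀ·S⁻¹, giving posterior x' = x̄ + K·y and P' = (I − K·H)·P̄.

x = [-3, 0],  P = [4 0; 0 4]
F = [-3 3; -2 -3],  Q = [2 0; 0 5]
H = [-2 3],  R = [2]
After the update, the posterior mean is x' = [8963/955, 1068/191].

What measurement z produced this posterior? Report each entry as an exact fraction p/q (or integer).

x̄ = F·x = [9, 6]
P̄ = F·P·Fᵀ + Q = [74 -12; -12 57]
S = H·P̄·Hᵀ + R = [955]
K = P̄·Hᵀ·S⁻¹ = [-184/955; 39/191]
x' − x̄ = [368/955, -78/191] = K·y
y = (KᵀK)⁻¹·Kᵀ·(x' − x̄) = [-2]
z = y + H·x̄ = [-2] + [0] = [-2]

z = [-2]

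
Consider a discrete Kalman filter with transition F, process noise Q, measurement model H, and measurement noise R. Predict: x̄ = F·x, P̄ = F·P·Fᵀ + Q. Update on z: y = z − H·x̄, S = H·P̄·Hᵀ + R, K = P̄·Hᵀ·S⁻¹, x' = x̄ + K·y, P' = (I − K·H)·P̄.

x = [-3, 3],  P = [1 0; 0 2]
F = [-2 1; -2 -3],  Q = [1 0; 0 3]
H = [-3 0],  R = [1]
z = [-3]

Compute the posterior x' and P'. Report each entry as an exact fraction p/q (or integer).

x' = [9/8, -3/4]
P' = [7/64 -1/32; -1/32 391/16]

x̄ = F·x = [9, -3]
P̄ = F·P·Fᵀ + Q = [7 -2; -2 25]
y = z − H·x̄ = [24]
S = H·P̄·Hᵀ + R = [64]
K = P̄·Hᵀ·S⁻¹ = [-21/64; 3/32]
x' = x̄ + K·y = [9/8, -3/4]
P' = (I − K·H)·P̄ = [7/64 -1/32; -1/32 391/16]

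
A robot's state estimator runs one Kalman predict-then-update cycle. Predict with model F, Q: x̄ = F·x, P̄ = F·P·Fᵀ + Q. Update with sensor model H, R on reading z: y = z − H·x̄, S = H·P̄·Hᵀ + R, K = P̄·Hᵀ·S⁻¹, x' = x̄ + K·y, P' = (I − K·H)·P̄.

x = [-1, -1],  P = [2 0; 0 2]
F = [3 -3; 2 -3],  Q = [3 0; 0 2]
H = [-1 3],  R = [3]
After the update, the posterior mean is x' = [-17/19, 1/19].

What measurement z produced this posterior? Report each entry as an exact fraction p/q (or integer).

z = [1]

x̄ = F·x = [0, 1]
P̄ = F·P·Fᵀ + Q = [39 30; 30 28]
S = H·P̄·Hᵀ + R = [114]
K = P̄·Hᵀ·S⁻¹ = [17/38; 9/19]
x' − x̄ = [-17/19, -18/19] = K·y
y = (KᵀK)⁻¹·Kᵀ·(x' − x̄) = [-2]
z = y + H·x̄ = [-2] + [3] = [1]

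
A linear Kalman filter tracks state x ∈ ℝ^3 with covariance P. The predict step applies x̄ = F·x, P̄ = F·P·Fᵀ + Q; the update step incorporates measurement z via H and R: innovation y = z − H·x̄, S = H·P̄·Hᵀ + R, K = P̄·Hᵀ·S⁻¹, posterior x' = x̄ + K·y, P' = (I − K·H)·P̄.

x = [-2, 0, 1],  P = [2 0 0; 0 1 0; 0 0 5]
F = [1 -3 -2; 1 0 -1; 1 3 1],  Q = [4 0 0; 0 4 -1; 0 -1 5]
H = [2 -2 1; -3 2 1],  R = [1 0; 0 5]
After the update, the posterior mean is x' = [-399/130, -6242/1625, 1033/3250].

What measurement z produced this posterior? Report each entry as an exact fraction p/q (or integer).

z = [2, 2]

x̄ = F·x = [-4, -3, -1]
P̄ = F·P·Fᵀ + Q = [35 12 -17; 12 11 -4; -17 -4 21]
S = H·P̄·Hᵀ + R = [58 -96; -96 327]
K = P̄·Hᵀ·S⁻¹ = [1/130 -58/195; -397/1625 -206/1625; 1503/3250 1616/4875]
x' − x̄ = [121/130, -1367/1625, 4283/3250] = K·y
y = (KᵀK)⁻¹·Kᵀ·(x' − x̄) = [5, -3]
z = y + H·x̄ = [5, -3] + [-3, 5] = [2, 2]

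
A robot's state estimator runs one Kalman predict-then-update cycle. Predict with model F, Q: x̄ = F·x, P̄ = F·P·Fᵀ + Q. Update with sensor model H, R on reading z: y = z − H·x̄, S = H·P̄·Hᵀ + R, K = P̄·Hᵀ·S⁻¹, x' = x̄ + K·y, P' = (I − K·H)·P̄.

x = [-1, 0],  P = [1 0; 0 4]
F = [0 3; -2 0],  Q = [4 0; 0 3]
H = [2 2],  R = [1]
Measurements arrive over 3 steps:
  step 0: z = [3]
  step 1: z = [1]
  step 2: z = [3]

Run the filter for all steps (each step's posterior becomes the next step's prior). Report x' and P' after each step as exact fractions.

step 0: x̄ = F·x = [0, 2]
step 0: P̄ = F·P·Fᵀ + Q = [40 0; 0 7]
step 0: y = z − H·x̄ = [-1]
step 0: S = H·P̄·Hᵀ + R = [189]
step 0: K = P̄·Hᵀ·S⁻¹ = [80/189; 2/27]
step 0: x' = x̄ + K·y = [-80/189, 52/27]
step 0: P' = (I − K·H)·P̄ = [1160/189 -160/27; -160/27 161/27]
step 1: x̄ = F·x = [52/9, 160/189]
step 1: P̄ = F·P·Fᵀ + Q = [173/3 320/9; 320/9 5207/189]
step 1: y = z − H·x̄ = [-2315/189]
step 1: S = H·P̄·Hᵀ + R = [118373/189]
step 1: K = P̄·Hᵀ·S⁻¹ = [35238/118373; 23854/118373]
step 1: x' = x̄ + K·y = [252314/118373, -191970/118373]
step 1: P' = (I − K·H)·P̄ = [256247/118373 -238628/118373; -238628/118373 250555/118373]
step 2: x̄ = F·x = [-575910/118373, -504628/118373]
step 2: P̄ = F·P·Fᵀ + Q = [2728487/118373 1431768/118373; 1431768/118373 1380107/118373]
step 2: y = z − H·x̄ = [2516195/118373]
step 2: S = H·P̄·Hᵀ + R = [28006893/118373]
step 2: K = P̄·Hᵀ·S⁻¹ = [8320510/28006893; 5623750/28006893]
step 2: x' = x̄ + K·y = [40605340/28006893, 146902/28006893]
step 2: P' = (I − K·H)·P̄ = [60702667/28006893 -56542412/28006893; -56542412/28006893 59354287/28006893]

step 0: x' = [-80/189, 52/27], P' = [1160/189 -160/27; -160/27 161/27]
step 1: x' = [252314/118373, -191970/118373], P' = [256247/118373 -238628/118373; -238628/118373 250555/118373]
step 2: x' = [40605340/28006893, 146902/28006893], P' = [60702667/28006893 -56542412/28006893; -56542412/28006893 59354287/28006893]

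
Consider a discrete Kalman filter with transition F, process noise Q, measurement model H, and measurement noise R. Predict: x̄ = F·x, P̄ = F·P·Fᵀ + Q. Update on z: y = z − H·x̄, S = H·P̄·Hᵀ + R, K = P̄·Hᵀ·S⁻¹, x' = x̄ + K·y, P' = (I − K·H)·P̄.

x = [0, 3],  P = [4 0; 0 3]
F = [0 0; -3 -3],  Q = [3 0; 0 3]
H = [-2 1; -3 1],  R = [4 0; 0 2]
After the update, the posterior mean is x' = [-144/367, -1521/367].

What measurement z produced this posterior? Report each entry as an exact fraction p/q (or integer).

x̄ = F·x = [0, -9]
P̄ = F·P·Fᵀ + Q = [3 0; 0 66]
S = H·P̄·Hᵀ + R = [82 84; 84 95]
K = P̄·Hᵀ·S⁻¹ = [93/367 -117/367; 363/367 -66/367]
x' − x̄ = [-144/367, 1782/367] = K·y
y = (KᵀK)⁻¹·Kᵀ·(x' − x̄) = [6, 6]
z = y + H·x̄ = [6, 6] + [-9, -9] = [-3, -3]

z = [-3, -3]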